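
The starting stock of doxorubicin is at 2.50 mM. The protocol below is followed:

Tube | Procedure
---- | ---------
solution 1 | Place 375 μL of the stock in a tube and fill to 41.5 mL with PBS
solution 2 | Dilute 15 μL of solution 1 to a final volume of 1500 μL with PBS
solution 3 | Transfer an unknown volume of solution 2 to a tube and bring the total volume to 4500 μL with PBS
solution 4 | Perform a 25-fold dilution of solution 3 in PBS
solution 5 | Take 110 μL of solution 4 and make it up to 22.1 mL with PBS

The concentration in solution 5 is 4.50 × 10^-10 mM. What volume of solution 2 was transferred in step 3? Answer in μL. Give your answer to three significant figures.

Step 1: 375 μL brought to 41.5 mL → factor 41500/375 = 110.67
Step 2: 15 μL brought to 1500 μL → factor 1500/15 = 100
Step 3: v brought to 4500 μL → factor = 4500 μL/v
Step 4: 25-fold → factor 25
Step 5: 110 μL brought to 22.1 mL → factor 22100/110 = 200.91
Product of known-step factors = 5.5585 × 10^7
Overall factor = 2.50 mM / (4.50 × 10^-10 mM) = 5.5556 × 10^9
Step-3 factor = 5.5556 × 10^9 / 5.5585 × 10^7 = 99.947
v = 4500 μL / 99.947 = 45.0 μL

45.0 μL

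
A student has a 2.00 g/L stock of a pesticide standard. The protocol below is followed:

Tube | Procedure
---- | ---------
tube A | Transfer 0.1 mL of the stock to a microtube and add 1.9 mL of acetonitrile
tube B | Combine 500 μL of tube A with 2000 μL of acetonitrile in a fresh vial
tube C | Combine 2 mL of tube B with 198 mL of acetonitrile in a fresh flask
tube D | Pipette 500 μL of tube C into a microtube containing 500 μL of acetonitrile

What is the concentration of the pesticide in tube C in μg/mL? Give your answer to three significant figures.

0.200 μg/mL

Step 1: 0.1 mL + 1.9 mL = 2 mL total → factor 2/0.1 = 20
Step 2: 500 μL + 2000 μL = 2500 μL total → factor 2500/500 = 5
Step 3: 2 mL + 198 mL = 200 mL total → factor 200/2 = 100
Dilution factor through tube C = 20 × 5 × 100 = 10000
[tube C] = 2.00 g/L / 10000 = 0.0002000 g/L = 0.200 μg/mL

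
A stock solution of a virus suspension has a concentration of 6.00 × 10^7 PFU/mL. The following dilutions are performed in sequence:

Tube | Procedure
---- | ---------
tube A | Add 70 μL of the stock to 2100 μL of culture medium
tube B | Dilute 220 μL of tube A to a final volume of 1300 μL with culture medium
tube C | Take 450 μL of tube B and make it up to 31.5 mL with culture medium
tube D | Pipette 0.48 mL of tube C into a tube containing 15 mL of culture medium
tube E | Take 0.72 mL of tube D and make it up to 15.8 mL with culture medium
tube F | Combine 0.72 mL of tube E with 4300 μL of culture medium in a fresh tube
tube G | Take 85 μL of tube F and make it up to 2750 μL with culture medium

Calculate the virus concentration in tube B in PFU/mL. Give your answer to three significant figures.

3.28 × 10^5 PFU/mL

Step 1: 70 μL + 2100 μL = 2170 μL total → factor 2170/70 = 31
Step 2: 220 μL brought to 1300 μL → factor 1300/220 = 5.9091
Dilution factor through tube B = 31 × 5.9091 = 183.18
[tube B] = 6.00 × 10^7 PFU/mL / 183.18 = 3.28 × 10^5 PFU/mL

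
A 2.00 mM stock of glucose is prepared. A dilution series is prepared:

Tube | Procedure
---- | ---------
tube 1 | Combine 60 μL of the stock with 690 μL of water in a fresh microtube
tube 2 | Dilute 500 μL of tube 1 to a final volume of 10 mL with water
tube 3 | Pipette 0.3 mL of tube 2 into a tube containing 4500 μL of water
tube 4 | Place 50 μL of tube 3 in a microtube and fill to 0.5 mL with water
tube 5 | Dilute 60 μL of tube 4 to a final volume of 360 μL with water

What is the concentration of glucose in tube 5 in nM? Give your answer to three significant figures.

Step 1: 60 μL + 690 μL = 750 μL total → factor 750/60 = 12.5
Step 2: 500 μL brought to 10 mL → factor 10000/500 = 20
Step 3: 0.3 mL + 4500 μL = 4.8 mL total → factor 4.8/0.3 = 16
Step 4: 50 μL brought to 0.5 mL → factor 500/50 = 10
Step 5: 60 μL brought to 360 μL → factor 360/60 = 6
Overall dilution factor = 12.5 × 20 × 16 × 10 × 6 = 2.4 × 10^5
Final = 2.00 mM / 2.4 × 10^5 = 8.333 × 10^-6 mM = 8.33 nM

8.33 nM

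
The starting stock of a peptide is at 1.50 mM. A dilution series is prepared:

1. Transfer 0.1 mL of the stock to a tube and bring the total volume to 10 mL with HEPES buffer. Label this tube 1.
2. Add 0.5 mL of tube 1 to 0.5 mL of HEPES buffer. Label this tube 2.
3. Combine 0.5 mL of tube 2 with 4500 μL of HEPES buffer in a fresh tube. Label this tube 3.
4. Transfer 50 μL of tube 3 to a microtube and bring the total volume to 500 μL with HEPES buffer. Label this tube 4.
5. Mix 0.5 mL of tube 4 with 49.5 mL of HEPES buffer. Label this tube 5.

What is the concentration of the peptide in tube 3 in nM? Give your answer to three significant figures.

Step 1: 0.1 mL brought to 10 mL → factor 10/0.1 = 100
Step 2: 0.5 mL + 0.5 mL = 1 mL total → factor 1/0.5 = 2
Step 3: 0.5 mL + 4500 μL = 5 mL total → factor 5/0.5 = 10
Dilution factor through tube 3 = 100 × 2 × 10 = 2000
[tube 3] = 1.50 mM / 2000 = 0.0007500 mM = 750 nM

750 nM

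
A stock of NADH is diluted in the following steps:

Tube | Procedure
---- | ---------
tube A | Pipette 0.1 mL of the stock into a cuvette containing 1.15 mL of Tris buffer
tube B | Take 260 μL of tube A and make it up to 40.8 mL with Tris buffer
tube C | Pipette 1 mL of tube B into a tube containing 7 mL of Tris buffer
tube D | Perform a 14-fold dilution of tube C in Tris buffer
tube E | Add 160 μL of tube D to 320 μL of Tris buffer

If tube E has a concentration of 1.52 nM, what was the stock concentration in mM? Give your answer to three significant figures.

1.00 mM

Step 1: 0.1 mL + 1.15 mL = 1.25 mL total → factor 1.25/0.1 = 12.5
Step 2: 260 μL brought to 40.8 mL → factor 40800/260 = 156.92
Step 3: 1 mL + 7 mL = 8 mL total → factor 8/1 = 8
Step 4: 14-fold → factor 14
Step 5: 160 μL + 320 μL = 480 μL total → factor 480/160 = 3
Overall dilution factor = 12.5 × 156.92 × 8 × 14 × 3 = 6.5908 × 10^5
Stock = 1.52 nM × 6.5908 × 10^5 = 1.002 × 10^6 nM = 1.00 mM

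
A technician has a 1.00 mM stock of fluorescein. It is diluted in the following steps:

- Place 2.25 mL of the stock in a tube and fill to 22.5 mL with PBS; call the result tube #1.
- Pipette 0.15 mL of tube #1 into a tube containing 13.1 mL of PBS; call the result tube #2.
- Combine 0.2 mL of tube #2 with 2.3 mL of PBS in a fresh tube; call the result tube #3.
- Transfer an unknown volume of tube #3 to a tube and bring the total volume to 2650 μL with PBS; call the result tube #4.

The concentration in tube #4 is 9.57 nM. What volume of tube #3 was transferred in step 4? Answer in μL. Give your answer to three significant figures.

Step 1: 2.25 mL brought to 22.5 mL → factor 22.5/2.25 = 10
Step 2: 0.15 mL + 13.1 mL = 13.25 mL total → factor 13.25/0.15 = 88.333
Step 3: 0.2 mL + 2.3 mL = 2.5 mL total → factor 2.5/0.2 = 12.5
Step 4: v brought to 2650 μL → factor = 2650 μL/v
Product of known-step factors = 11042
Overall factor = 1.00 mM / (9.57 nM) = 1.0449 × 10^5
Step-4 factor = 1.0449 × 10^5 / 11042 = 9.4635
v = 2650 μL / 9.4635 = 280 μL

280 μL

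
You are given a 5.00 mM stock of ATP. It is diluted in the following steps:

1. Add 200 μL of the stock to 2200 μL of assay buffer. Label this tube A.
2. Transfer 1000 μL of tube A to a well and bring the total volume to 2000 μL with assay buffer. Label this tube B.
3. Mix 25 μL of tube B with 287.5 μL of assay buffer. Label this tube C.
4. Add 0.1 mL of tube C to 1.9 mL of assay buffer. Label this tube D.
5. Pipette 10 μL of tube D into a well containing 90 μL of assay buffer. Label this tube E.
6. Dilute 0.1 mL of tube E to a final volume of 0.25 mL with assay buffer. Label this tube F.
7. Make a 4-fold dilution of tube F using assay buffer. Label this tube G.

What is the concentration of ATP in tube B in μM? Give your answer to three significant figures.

208 μM

Step 1: 200 μL + 2200 μL = 2400 μL total → factor 2400/200 = 12
Step 2: 1000 μL brought to 2000 μL → factor 2000/1000 = 2
Dilution factor through tube B = 12 × 2 = 24
[tube B] = 5.00 mM / 24 = 0.2083 mM = 208 μM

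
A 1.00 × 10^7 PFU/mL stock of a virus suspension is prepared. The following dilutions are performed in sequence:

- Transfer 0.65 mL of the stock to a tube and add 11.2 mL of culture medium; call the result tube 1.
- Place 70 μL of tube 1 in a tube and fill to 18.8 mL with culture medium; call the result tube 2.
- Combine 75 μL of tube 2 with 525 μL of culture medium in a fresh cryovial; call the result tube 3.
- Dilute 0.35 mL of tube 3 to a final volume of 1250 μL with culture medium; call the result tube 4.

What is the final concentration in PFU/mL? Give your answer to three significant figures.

71.5 PFU/mL

Step 1: 0.65 mL + 11.2 mL = 11.85 mL total → factor 11.85/0.65 = 18.231
Step 2: 70 μL brought to 18.8 mL → factor 18800/70 = 268.57
Step 3: 75 μL + 525 μL = 600 μL total → factor 600/75 = 8
Step 4: 0.35 mL brought to 1250 μL → factor 1.25/0.35 = 3.5714
Overall dilution factor = 18.231 × 268.57 × 8 × 3.5714 = 1.3989 × 10^5
Final = 1.00 × 10^7 PFU/mL / 1.3989 × 10^5 = 71.5 PFU/mL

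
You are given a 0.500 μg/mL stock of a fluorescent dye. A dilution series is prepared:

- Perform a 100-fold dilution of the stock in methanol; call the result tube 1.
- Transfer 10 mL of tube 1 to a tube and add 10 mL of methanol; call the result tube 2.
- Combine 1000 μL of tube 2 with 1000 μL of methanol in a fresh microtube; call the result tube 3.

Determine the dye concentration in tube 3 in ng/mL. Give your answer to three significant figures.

1.25 ng/mL

Step 1: 100-fold → factor 100
Step 2: 10 mL + 10 mL = 20 mL total → factor 20/10 = 2
Step 3: 1000 μL + 1000 μL = 2000 μL total → factor 2000/1000 = 2
Overall dilution factor = 100 × 2 × 2 = 400
Final = 0.500 μg/mL / 400 = 0.001250 μg/mL = 1.25 ng/mL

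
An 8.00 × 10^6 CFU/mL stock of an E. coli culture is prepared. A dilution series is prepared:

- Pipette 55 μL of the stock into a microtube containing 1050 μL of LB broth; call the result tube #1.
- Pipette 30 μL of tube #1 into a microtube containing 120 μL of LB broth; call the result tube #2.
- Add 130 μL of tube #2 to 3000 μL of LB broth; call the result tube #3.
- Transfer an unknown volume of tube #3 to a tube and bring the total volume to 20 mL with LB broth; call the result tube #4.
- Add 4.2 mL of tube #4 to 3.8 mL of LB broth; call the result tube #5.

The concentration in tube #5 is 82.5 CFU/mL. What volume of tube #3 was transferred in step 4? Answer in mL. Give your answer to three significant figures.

Step 1: 55 μL + 1050 μL = 1105 μL total → factor 1105/55 = 20.091
Step 2: 30 μL + 120 μL = 150 μL total → factor 150/30 = 5
Step 3: 130 μL + 3000 μL = 3130 μL total → factor 3130/130 = 24.077
Step 4: v brought to 20 mL → factor = 20 mL/v
Step 5: 4.2 mL + 3.8 mL = 8 mL total → factor 8/4.2 = 1.9048
Product of known-step factors = 4606.9
Overall factor = 8.00 × 10^6 CFU/mL / (82.5 CFU/mL) = 96970
Step-4 factor = 96970 / 4606.9 = 21.049
v = 20 mL / 21.049 = 0.950 mL

0.950 mL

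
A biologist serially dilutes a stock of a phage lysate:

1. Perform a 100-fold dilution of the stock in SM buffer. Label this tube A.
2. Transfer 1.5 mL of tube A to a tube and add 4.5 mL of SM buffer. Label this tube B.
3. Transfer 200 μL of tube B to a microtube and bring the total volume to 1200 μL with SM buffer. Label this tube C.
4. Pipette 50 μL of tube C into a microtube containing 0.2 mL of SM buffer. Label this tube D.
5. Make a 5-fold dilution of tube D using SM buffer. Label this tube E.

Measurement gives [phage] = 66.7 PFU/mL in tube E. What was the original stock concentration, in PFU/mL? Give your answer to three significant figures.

4.00 × 10^6 PFU/mL

Step 1: 100-fold → factor 100
Step 2: 1.5 mL + 4.5 mL = 6 mL total → factor 6/1.5 = 4
Step 3: 200 μL brought to 1200 μL → factor 1200/200 = 6
Step 4: 50 μL + 0.2 mL = 250 μL total → factor 250/50 = 5
Step 5: 5-fold → factor 5
Overall dilution factor = 100 × 4 × 6 × 5 × 5 = 60000
Stock = 66.7 PFU/mL × 60000 = 4.00 × 10^6 PFU/mL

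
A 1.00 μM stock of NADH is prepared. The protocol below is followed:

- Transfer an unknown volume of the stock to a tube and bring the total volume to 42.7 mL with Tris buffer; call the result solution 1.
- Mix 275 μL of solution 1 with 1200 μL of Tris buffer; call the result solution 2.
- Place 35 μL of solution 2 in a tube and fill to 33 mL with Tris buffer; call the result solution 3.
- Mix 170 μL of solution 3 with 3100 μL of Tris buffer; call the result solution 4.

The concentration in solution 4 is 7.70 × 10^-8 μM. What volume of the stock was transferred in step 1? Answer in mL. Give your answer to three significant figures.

0.320 mL

Step 1: v brought to 42.7 mL → factor = 42.7 mL/v
Step 2: 275 μL + 1200 μL = 1475 μL total → factor 1475/275 = 5.3636
Step 3: 35 μL brought to 33 mL → factor 33000/35 = 942.86
Step 4: 170 μL + 3100 μL = 3270 μL total → factor 3270/170 = 19.235
Product of known-step factors = 97276
Overall factor = 1.00 μM / (7.70 × 10^-8 μM) = 1.2987 × 10^7
Step-1 factor = 1.2987 × 10^7 / 97276 = 133.51
v = 42.7 mL / 133.51 = 0.320 mL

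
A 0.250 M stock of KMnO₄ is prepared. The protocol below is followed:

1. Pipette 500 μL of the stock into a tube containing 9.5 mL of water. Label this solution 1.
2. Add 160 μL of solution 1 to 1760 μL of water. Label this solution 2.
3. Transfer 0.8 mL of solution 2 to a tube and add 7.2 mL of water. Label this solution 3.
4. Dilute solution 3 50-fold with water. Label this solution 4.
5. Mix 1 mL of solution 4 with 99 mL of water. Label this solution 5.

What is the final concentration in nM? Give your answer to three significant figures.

Step 1: 500 μL + 9.5 mL = 10000 μL total → factor 10000/500 = 20
Step 2: 160 μL + 1760 μL = 1920 μL total → factor 1920/160 = 12
Step 3: 0.8 mL + 7.2 mL = 8 mL total → factor 8/0.8 = 10
Step 4: 50-fold → factor 50
Step 5: 1 mL + 99 mL = 100 mL total → factor 100/1 = 100
Overall dilution factor = 20 × 12 × 10 × 50 × 100 = 1.2 × 10^7
Final = 0.250 M / 1.2 × 10^7 = 2.083 × 10^-8 M = 20.8 nM

20.8 nM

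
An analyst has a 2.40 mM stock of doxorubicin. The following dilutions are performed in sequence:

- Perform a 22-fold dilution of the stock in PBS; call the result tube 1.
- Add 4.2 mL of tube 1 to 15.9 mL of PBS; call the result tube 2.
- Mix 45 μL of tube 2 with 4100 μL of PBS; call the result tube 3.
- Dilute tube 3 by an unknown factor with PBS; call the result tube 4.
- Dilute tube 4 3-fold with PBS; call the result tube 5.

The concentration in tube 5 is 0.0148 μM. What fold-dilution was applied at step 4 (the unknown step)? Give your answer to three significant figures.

Step 1: 22-fold → factor 22
Step 2: 4.2 mL + 15.9 mL = 20.1 mL total → factor 20.1/4.2 = 4.7857
Step 3: 45 μL + 4100 μL = 4145 μL total → factor 4145/45 = 92.111
Step 4: unknown factor x
Step 5: 3-fold → factor 3
Product of known-step factors = 29094
Overall factor = 2.40 mM / (0.0148 μM) = 1.6216 × 10^5
x = 1.6216 × 10^5 / 29094 = 5.57

5.57-fold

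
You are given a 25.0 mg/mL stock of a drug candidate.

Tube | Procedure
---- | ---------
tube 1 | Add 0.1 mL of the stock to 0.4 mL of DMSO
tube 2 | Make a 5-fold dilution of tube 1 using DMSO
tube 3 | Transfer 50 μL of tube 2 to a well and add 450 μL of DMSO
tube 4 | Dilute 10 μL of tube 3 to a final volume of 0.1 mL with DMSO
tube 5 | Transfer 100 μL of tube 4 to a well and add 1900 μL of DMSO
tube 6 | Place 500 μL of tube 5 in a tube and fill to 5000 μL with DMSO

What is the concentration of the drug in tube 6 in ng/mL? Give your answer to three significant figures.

50.0 ng/mL

Step 1: 0.1 mL + 0.4 mL = 0.5 mL total → factor 0.5/0.1 = 5
Step 2: 5-fold → factor 5
Step 3: 50 μL + 450 μL = 500 μL total → factor 500/50 = 10
Step 4: 10 μL brought to 0.1 mL → factor 100/10 = 10
Step 5: 100 μL + 1900 μL = 2000 μL total → factor 2000/100 = 20
Step 6: 500 μL brought to 5000 μL → factor 5000/500 = 10
Overall dilution factor = 5 × 5 × 10 × 10 × 20 × 10 = 5 × 10^5
Final = 25.0 mg/mL / 5 × 10^5 = 5.000 × 10^-5 mg/mL = 50.0 ng/mL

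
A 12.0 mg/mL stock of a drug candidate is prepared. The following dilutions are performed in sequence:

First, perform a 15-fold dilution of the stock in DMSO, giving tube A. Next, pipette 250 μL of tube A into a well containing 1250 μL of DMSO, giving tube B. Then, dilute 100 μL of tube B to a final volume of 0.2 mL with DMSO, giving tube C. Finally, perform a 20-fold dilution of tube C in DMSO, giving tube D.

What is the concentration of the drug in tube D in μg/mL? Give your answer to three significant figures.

Step 1: 15-fold → factor 15
Step 2: 250 μL + 1250 μL = 1500 μL total → factor 1500/250 = 6
Step 3: 100 μL brought to 0.2 mL → factor 200/100 = 2
Step 4: 20-fold → factor 20
Overall dilution factor = 15 × 6 × 2 × 20 = 3600
Final = 12.0 mg/mL / 3600 = 0.003333 mg/mL = 3.33 μg/mL

3.33 μg/mL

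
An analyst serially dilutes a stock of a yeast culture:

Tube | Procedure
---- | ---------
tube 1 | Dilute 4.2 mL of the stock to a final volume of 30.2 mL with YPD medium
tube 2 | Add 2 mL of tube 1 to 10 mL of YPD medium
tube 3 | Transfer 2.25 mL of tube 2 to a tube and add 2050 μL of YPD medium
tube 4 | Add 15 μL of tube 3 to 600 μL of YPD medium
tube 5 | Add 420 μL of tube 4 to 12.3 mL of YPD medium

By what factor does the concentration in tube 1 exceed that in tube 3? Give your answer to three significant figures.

11.5

Step 1: 4.2 mL brought to 30.2 mL → factor 30.2/4.2 = 7.1905
Step 2: 2 mL + 10 mL = 12 mL total → factor 12/2 = 6
Step 3: 2.25 mL + 2050 μL = 4.3 mL total → factor 4.3/2.25 = 1.9111
Dilution factor to tube 1 = 7.1905; to tube 3 = 82.451
[tube 1]/[tube 3] = (factor to tube 3)/(factor to tube 1) = 82.451/7.1905 = 11.5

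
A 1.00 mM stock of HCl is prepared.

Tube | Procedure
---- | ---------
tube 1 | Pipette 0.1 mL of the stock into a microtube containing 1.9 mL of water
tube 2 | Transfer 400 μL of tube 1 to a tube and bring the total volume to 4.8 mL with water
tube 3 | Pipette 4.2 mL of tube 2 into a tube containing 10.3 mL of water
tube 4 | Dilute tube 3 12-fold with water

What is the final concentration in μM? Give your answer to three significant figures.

Step 1: 0.1 mL + 1.9 mL = 2 mL total → factor 2/0.1 = 20
Step 2: 400 μL brought to 4.8 mL → factor 4800/400 = 12
Step 3: 4.2 mL + 10.3 mL = 14.5 mL total → factor 14.5/4.2 = 3.4524
Step 4: 12-fold → factor 12
Overall dilution factor = 20 × 12 × 3.4524 × 12 = 9942.9
Final = 1.00 mM / 9942.9 = 0.0001006 mM = 0.101 μM

0.101 μM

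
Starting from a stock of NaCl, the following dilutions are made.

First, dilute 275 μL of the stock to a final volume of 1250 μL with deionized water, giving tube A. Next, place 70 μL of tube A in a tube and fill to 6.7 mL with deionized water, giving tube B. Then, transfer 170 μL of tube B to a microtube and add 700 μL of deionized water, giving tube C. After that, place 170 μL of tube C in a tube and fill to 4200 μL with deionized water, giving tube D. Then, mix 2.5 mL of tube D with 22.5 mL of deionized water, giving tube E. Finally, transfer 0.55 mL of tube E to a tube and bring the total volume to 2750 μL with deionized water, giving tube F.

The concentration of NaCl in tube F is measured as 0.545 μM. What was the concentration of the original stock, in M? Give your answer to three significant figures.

1.50 M

Step 1: 275 μL brought to 1250 μL → factor 1250/275 = 4.5455
Step 2: 70 μL brought to 6.7 mL → factor 6700/70 = 95.714
Step 3: 170 μL + 700 μL = 870 μL total → factor 870/170 = 5.1176
Step 4: 170 μL brought to 4200 μL → factor 4200/170 = 24.706
Step 5: 2.5 mL + 22.5 mL = 25 mL total → factor 25/2.5 = 10
Step 6: 0.55 mL brought to 2750 μL → factor 2.75/0.55 = 5
Overall dilution factor = 4.5455 × 95.714 × 5.1176 × 24.706 × 10 × 5 = 2.7504 × 10^6
Stock = 0.545 μM × 2.7504 × 10^6 = 1.499 × 10^6 μM = 1.50 M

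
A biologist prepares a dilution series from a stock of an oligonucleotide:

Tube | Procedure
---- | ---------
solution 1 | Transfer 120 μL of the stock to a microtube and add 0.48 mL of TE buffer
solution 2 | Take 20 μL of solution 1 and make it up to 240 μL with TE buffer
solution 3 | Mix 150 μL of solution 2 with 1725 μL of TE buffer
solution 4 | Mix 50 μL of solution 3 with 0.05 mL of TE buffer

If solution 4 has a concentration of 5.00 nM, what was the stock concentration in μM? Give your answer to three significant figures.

7.50 μM

Step 1: 120 μL + 0.48 mL = 600 μL total → factor 600/120 = 5
Step 2: 20 μL brought to 240 μL → factor 240/20 = 12
Step 3: 150 μL + 1725 μL = 1875 μL total → factor 1875/150 = 12.5
Step 4: 50 μL + 0.05 mL = 100 μL total → factor 100/50 = 2
Overall dilution factor = 5 × 12 × 12.5 × 2 = 1500
Stock = 5.00 nM × 1500 = 7500 nM = 7.50 μM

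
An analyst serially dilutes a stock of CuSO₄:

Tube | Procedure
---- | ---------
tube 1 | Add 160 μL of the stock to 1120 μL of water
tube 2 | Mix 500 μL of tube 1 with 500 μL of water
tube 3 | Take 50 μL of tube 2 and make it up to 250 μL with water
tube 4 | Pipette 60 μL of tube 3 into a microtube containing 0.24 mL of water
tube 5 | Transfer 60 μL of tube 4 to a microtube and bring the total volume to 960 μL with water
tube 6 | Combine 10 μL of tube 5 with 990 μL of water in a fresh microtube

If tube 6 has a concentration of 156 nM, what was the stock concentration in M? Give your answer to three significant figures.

0.0998 M

Step 1: 160 μL + 1120 μL = 1280 μL total → factor 1280/160 = 8
Step 2: 500 μL + 500 μL = 1000 μL total → factor 1000/500 = 2
Step 3: 50 μL brought to 250 μL → factor 250/50 = 5
Step 4: 60 μL + 0.24 mL = 300 μL total → factor 300/60 = 5
Step 5: 60 μL brought to 960 μL → factor 960/60 = 16
Step 6: 10 μL + 990 μL = 1000 μL total → factor 1000/10 = 100
Overall dilution factor = 8 × 2 × 5 × 5 × 16 × 100 = 6.4 × 10^5
Stock = 156 nM × 6.4 × 10^5 = 9.984 × 10^7 nM = 0.0998 M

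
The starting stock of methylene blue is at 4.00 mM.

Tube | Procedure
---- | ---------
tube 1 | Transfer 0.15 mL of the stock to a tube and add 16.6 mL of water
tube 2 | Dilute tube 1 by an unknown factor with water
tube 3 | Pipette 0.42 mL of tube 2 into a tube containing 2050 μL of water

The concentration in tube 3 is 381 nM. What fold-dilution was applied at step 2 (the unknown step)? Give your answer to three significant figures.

16.0-fold

Step 1: 0.15 mL + 16.6 mL = 16.75 mL total → factor 16.75/0.15 = 111.67
Step 2: unknown factor x
Step 3: 0.42 mL + 2050 μL = 2.47 mL total → factor 2.47/0.42 = 5.881
Product of known-step factors = 656.71
Overall factor = 4.00 mM / (381 nM) = 10499
x = 10499 / 656.71 = 16.0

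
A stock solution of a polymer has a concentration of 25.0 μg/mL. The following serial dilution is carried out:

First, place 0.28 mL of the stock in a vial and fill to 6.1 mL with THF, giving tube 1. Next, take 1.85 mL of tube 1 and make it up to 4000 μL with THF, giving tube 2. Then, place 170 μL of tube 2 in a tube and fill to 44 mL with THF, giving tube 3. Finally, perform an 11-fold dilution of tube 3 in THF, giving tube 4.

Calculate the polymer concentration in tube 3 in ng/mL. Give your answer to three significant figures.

Step 1: 0.28 mL brought to 6.1 mL → factor 6.1/0.28 = 21.786
Step 2: 1.85 mL brought to 4000 μL → factor 4/1.85 = 2.1622
Step 3: 170 μL brought to 44 mL → factor 44000/170 = 258.82
Dilution factor through tube 3 = 21.786 × 2.1622 × 258.82 = 12192
[tube 3] = 25.0 μg/mL / 12192 = 0.002051 μg/mL = 2.05 ng/mL

2.05 ng/mL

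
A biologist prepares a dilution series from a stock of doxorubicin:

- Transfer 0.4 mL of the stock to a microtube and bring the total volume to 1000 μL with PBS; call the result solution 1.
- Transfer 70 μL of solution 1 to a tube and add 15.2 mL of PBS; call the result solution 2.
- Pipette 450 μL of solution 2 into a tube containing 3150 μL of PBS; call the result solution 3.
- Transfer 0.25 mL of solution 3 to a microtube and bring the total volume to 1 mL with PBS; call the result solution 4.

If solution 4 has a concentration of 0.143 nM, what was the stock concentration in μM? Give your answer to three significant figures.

2.50 μM

Step 1: 0.4 mL brought to 1000 μL → factor 1/0.4 = 2.5
Step 2: 70 μL + 15.2 mL = 15270 μL total → factor 15270/70 = 218.14
Step 3: 450 μL + 3150 μL = 3600 μL total → factor 3600/450 = 8
Step 4: 0.25 mL brought to 1 mL → factor 1/0.25 = 4
Overall dilution factor = 2.5 × 218.14 × 8 × 4 = 17451
Stock = 0.143 nM × 17451 = 2496 nM = 2.50 μM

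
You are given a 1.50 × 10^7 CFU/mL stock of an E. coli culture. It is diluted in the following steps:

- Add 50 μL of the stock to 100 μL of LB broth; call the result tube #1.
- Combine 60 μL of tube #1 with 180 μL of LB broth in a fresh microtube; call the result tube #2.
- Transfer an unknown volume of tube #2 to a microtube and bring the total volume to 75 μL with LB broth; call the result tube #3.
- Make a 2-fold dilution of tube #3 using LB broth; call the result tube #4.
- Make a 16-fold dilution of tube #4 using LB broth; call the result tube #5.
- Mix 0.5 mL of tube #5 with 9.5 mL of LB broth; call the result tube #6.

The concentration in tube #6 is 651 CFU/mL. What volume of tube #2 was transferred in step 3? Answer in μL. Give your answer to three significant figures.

Step 1: 50 μL + 100 μL = 150 μL total → factor 150/50 = 3
Step 2: 60 μL + 180 μL = 240 μL total → factor 240/60 = 4
Step 3: v brought to 75 μL → factor = 75 μL/v
Step 4: 2-fold → factor 2
Step 5: 16-fold → factor 16
Step 6: 0.5 mL + 9.5 mL = 10 mL total → factor 10/0.5 = 20
Product of known-step factors = 7680
Overall factor = 1.50 × 10^7 CFU/mL / (651 CFU/mL) = 23041
Step-3 factor = 23041 / 7680 = 3.0002
v = 75 μL / 3.0002 = 25.0 μL

25.0 μL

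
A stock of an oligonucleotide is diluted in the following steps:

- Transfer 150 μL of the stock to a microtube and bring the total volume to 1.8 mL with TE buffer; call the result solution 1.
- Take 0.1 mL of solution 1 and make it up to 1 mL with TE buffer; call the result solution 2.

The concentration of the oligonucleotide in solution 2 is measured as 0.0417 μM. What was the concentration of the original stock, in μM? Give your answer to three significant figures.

Step 1: 150 μL brought to 1.8 mL → factor 1800/150 = 12
Step 2: 0.1 mL brought to 1 mL → factor 1/0.1 = 10
Overall dilution factor = 12 × 10 = 120
Stock = 0.0417 μM × 120 = 5.00 μM

5.00 μM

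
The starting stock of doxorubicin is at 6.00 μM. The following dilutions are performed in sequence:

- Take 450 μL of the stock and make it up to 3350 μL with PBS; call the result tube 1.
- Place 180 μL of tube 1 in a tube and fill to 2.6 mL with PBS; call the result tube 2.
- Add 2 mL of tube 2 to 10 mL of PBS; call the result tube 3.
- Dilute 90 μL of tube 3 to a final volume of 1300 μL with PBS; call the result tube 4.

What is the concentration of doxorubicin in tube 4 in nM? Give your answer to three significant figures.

0.644 nM

Step 1: 450 μL brought to 3350 μL → factor 3350/450 = 7.4444
Step 2: 180 μL brought to 2.6 mL → factor 2600/180 = 14.444
Step 3: 2 mL + 10 mL = 12 mL total → factor 12/2 = 6
Step 4: 90 μL brought to 1300 μL → factor 1300/90 = 14.444
Overall dilution factor = 7.4444 × 14.444 × 6 × 14.444 = 9319.3
Final = 6.00 μM / 9319.3 = 0.0006438 μM = 0.644 nM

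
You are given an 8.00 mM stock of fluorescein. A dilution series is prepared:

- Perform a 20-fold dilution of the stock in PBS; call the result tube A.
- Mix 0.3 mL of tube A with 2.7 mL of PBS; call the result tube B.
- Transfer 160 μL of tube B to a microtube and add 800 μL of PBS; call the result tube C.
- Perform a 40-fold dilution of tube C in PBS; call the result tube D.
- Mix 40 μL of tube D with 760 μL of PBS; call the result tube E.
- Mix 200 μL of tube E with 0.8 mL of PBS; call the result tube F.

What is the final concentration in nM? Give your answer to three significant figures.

1.67 nM

Step 1: 20-fold → factor 20
Step 2: 0.3 mL + 2.7 mL = 3 mL total → factor 3/0.3 = 10
Step 3: 160 μL + 800 μL = 960 μL total → factor 960/160 = 6
Step 4: 40-fold → factor 40
Step 5: 40 μL + 760 μL = 800 μL total → factor 800/40 = 20
Step 6: 200 μL + 0.8 mL = 1000 μL total → factor 1000/200 = 5
Overall dilution factor = 20 × 10 × 6 × 40 × 20 × 5 = 4.8 × 10^6
Final = 8.00 mM / 4.8 × 10^6 = 1.667 × 10^-6 mM = 1.67 nM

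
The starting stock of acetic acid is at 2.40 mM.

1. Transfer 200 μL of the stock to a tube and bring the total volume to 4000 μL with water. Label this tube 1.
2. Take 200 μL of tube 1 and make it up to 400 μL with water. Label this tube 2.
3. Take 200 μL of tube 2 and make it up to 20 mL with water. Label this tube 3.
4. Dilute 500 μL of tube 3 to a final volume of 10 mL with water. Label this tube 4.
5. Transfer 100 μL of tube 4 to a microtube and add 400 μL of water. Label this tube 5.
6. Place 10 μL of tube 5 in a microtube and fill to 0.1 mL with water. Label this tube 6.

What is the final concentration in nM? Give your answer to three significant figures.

0.600 nM

Step 1: 200 μL brought to 4000 μL → factor 4000/200 = 20
Step 2: 200 μL brought to 400 μL → factor 400/200 = 2
Step 3: 200 μL brought to 20 mL → factor 20000/200 = 100
Step 4: 500 μL brought to 10 mL → factor 10000/500 = 20
Step 5: 100 μL + 400 μL = 500 μL total → factor 500/100 = 5
Step 6: 10 μL brought to 0.1 mL → factor 100/10 = 10
Overall dilution factor = 20 × 2 × 100 × 20 × 5 × 10 = 4 × 10^6
Final = 2.40 mM / 4 × 10^6 = 6.000 × 10^-7 mM = 0.600 nM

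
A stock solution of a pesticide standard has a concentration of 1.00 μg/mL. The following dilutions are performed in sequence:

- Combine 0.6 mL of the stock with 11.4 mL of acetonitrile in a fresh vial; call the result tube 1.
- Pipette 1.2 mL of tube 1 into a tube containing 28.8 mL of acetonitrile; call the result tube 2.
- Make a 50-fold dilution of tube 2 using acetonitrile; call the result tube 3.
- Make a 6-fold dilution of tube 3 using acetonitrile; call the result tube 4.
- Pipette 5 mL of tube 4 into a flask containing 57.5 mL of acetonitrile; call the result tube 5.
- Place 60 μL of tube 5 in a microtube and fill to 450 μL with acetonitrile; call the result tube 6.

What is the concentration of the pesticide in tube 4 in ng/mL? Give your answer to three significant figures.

Step 1: 0.6 mL + 11.4 mL = 12 mL total → factor 12/0.6 = 20
Step 2: 1.2 mL + 28.8 mL = 30 mL total → factor 30/1.2 = 25
Step 3: 50-fold → factor 50
Step 4: 6-fold → factor 6
Dilution factor through tube 4 = 20 × 25 × 50 × 6 = 1.5 × 10^5
[tube 4] = 1.00 μg/mL / 1.5 × 10^5 = 6.667 × 10^-6 μg/mL = 0.00667 ng/mL

0.00667 ng/mL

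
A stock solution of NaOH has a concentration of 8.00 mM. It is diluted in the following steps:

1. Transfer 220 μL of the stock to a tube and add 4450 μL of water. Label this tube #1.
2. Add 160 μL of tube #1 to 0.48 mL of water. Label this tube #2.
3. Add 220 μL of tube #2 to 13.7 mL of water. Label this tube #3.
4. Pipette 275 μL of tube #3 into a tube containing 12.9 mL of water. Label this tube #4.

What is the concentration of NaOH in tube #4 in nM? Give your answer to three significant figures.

31.1 nM

Step 1: 220 μL + 4450 μL = 4670 μL total → factor 4670/220 = 21.227
Step 2: 160 μL + 0.48 mL = 640 μL total → factor 640/160 = 4
Step 3: 220 μL + 13.7 mL = 13920 μL total → factor 13920/220 = 63.273
Step 4: 275 μL + 12.9 mL = 13175 μL total → factor 13175/275 = 47.909
Overall dilution factor = 21.227 × 4 × 63.273 × 47.909 = 2.5739 × 10^5
Final = 8.00 mM / 2.5739 × 10^5 = 3.108 × 10^-5 mM = 31.1 nM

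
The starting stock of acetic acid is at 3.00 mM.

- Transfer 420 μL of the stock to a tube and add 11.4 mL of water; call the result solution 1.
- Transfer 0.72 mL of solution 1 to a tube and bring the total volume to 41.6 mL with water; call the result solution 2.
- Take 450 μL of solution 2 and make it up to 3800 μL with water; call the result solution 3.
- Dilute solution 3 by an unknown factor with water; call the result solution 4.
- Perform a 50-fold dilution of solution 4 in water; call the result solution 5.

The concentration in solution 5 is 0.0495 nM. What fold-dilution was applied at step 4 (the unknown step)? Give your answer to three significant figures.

88.3-fold

Step 1: 420 μL + 11.4 mL = 11820 μL total → factor 11820/420 = 28.143
Step 2: 0.72 mL brought to 41.6 mL → factor 41.6/0.72 = 57.778
Step 3: 450 μL brought to 3800 μL → factor 3800/450 = 8.4444
Step 4: unknown factor x
Step 5: 50-fold → factor 50
Product of known-step factors = 6.8655 × 10^5
Overall factor = 3.00 mM / (0.0495 nM) = 6.0606 × 10^7
x = 6.0606 × 10^7 / 6.8655 × 10^5 = 88.3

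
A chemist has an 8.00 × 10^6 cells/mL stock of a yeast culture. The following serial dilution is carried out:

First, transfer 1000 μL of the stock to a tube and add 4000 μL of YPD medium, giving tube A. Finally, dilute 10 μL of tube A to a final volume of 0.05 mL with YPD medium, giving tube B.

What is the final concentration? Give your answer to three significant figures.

3.20 × 10^5 cells/mL

Step 1: 1000 μL + 4000 μL = 5000 μL total → factor 5000/1000 = 5
Step 2: 10 μL brought to 0.05 mL → factor 50/10 = 5
Overall dilution factor = 5 × 5 = 25
Final = 8.00 × 10^6 cells/mL / 25 = 3.20 × 10^5 cells/mL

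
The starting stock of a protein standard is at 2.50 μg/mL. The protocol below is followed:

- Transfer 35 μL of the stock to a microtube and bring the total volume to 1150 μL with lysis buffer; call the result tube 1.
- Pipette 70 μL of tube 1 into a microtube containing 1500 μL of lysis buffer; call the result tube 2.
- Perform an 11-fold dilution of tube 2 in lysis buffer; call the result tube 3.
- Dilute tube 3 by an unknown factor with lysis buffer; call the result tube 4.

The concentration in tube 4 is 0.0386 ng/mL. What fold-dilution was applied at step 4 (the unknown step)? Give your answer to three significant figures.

7.99-fold

Step 1: 35 μL brought to 1150 μL → factor 1150/35 = 32.857
Step 2: 70 μL + 1500 μL = 1570 μL total → factor 1570/70 = 22.429
Step 3: 11-fold → factor 11
Step 4: unknown factor x
Product of known-step factors = 8106.3
Overall factor = 2.50 μg/mL / (0.0386 ng/mL) = 64767
x = 64767 / 8106.3 = 7.99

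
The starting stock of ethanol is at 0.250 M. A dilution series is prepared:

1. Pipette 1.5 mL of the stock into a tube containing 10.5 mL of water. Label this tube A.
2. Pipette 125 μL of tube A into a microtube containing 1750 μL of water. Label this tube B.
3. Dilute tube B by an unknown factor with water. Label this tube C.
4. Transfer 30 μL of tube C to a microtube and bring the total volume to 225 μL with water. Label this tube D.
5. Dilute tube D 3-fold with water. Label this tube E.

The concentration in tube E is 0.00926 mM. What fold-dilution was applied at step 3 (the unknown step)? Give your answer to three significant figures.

Step 1: 1.5 mL + 10.5 mL = 12 mL total → factor 12/1.5 = 8
Step 2: 125 μL + 1750 μL = 1875 μL total → factor 1875/125 = 15
Step 3: unknown factor x
Step 4: 30 μL brought to 225 μL → factor 225/30 = 7.5
Step 5: 3-fold → factor 3
Product of known-step factors = 2700
Overall factor = 0.250 M / (0.00926 mM) = 26998
x = 26998 / 2700 = 10.0

10.0-fold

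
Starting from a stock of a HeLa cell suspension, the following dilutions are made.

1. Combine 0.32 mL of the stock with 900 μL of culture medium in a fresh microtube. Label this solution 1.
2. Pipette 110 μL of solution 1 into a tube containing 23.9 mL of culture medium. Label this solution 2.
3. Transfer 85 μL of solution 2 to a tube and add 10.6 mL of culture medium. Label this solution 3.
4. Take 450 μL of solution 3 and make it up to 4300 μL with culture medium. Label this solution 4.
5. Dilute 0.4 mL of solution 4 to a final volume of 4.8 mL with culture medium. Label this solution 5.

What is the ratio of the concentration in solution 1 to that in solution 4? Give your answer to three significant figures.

Step 1: 0.32 mL + 900 μL = 1.22 mL total → factor 1.22/0.32 = 3.8125
Step 2: 110 μL + 23.9 mL = 24010 μL total → factor 24010/110 = 218.27
Step 3: 85 μL + 10.6 mL = 10685 μL total → factor 10685/85 = 125.71
Step 4: 450 μL brought to 4300 μL → factor 4300/450 = 9.5556
Dilution factor to solution 1 = 3.8125; to solution 4 = 9.9959 × 10^5
[solution 1]/[solution 4] = (factor to solution 4)/(factor to solution 1) = 9.9959 × 10^5/3.8125 = 2.62 × 10^5

2.62 × 10^5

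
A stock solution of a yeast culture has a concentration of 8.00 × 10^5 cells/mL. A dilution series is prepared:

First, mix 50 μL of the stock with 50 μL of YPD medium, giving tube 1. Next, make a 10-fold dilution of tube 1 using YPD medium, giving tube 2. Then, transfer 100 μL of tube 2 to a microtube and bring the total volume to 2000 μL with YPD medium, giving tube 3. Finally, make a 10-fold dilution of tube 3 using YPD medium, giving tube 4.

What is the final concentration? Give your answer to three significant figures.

Step 1: 50 μL + 50 μL = 100 μL total → factor 100/50 = 2
Step 2: 10-fold → factor 10
Step 3: 100 μL brought to 2000 μL → factor 2000/100 = 20
Step 4: 10-fold → factor 10
Overall dilution factor = 2 × 10 × 20 × 10 = 4000
Final = 8.00 × 10^5 cells/mL / 4000 = 200 cells/mL

200 cells/mL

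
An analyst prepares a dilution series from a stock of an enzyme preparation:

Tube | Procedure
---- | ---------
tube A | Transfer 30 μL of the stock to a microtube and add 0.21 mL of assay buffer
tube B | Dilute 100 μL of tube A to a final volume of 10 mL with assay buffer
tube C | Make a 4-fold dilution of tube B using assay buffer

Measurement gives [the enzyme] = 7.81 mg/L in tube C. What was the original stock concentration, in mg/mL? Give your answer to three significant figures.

25.0 mg/mL

Step 1: 30 μL + 0.21 mL = 240 μL total → factor 240/30 = 8
Step 2: 100 μL brought to 10 mL → factor 10000/100 = 100
Step 3: 4-fold → factor 4
Overall dilution factor = 8 × 100 × 4 = 3200
Stock = 7.81 mg/L × 3200 = 2.499 × 10^4 mg/L = 25.0 mg/mL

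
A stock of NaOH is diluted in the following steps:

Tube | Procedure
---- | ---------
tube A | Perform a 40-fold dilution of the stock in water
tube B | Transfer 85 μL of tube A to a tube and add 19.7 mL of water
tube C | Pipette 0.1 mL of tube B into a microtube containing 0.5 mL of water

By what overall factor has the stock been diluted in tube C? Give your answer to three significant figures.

Step 1: 40-fold → factor 40
Step 2: 85 μL + 19.7 mL = 19785 μL total → factor 19785/85 = 232.76
Step 3: 0.1 mL + 0.5 mL = 0.6 mL total → factor 0.6/0.1 = 6
Overall dilution factor = 40 × 232.76 × 6 = 55864

5.59 × 10^4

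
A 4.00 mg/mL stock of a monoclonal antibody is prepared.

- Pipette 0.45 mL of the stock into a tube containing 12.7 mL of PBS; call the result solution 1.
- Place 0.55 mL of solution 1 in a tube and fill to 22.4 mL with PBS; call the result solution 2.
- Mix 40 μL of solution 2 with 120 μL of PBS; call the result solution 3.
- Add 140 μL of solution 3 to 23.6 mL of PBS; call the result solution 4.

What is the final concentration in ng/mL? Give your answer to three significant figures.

4.96 ng/mL

Step 1: 0.45 mL + 12.7 mL = 13.15 mL total → factor 13.15/0.45 = 29.222
Step 2: 0.55 mL brought to 22.4 mL → factor 22.4/0.55 = 40.727
Step 3: 40 μL + 120 μL = 160 μL total → factor 160/40 = 4
Step 4: 140 μL + 23.6 mL = 23740 μL total → factor 23740/140 = 169.57
Overall dilution factor = 29.222 × 40.727 × 4 × 169.57 = 8.0726 × 10^5
Final = 4.00 mg/mL / 8.0726 × 10^5 = 4.955 × 10^-6 mg/mL = 4.96 ng/mL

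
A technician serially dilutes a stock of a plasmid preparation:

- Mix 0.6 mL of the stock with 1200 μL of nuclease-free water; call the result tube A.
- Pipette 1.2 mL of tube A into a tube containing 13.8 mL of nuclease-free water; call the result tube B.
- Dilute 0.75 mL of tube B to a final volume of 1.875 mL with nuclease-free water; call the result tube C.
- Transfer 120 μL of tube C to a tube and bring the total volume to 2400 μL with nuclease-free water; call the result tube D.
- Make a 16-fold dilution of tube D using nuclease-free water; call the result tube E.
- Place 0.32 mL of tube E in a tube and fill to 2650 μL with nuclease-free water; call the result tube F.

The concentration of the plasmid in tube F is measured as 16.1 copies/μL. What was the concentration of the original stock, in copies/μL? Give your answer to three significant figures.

Step 1: 0.6 mL + 1200 μL = 1.8 mL total → factor 1.8/0.6 = 3
Step 2: 1.2 mL + 13.8 mL = 15 mL total → factor 15/1.2 = 12.5
Step 3: 0.75 mL brought to 1.875 mL → factor 1.875/0.75 = 2.5
Step 4: 120 μL brought to 2400 μL → factor 2400/120 = 20
Step 5: 16-fold → factor 16
Step 6: 0.32 mL brought to 2650 μL → factor 2.65/0.32 = 8.2812
Overall dilution factor = 3 × 12.5 × 2.5 × 20 × 16 × 8.2812 = 2.4844 × 10^5
Stock = 16.1 copies/μL × 2.4844 × 10^5 = 4.00 × 10^6 copies/μL

4.00 × 10^6 copies/μL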